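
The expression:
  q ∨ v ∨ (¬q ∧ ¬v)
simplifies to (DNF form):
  True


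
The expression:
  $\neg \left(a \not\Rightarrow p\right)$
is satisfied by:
  {p: True, a: False}
  {a: False, p: False}
  {a: True, p: True}


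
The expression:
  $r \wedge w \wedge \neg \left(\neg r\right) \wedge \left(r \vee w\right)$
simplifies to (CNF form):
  $r \wedge w$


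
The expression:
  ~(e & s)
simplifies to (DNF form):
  ~e | ~s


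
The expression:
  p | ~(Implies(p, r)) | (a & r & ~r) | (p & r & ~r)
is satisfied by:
  {p: True}


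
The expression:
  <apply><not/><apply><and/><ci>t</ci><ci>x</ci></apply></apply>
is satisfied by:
  {t: False, x: False}
  {x: True, t: False}
  {t: True, x: False}


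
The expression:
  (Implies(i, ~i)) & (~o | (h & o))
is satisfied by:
  {h: True, i: False, o: False}
  {i: False, o: False, h: False}
  {o: True, h: True, i: False}


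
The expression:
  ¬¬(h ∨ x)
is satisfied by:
  {x: True, h: True}
  {x: True, h: False}
  {h: True, x: False}


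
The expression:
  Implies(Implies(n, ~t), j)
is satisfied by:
  {n: True, j: True, t: True}
  {n: True, j: True, t: False}
  {j: True, t: True, n: False}
  {j: True, t: False, n: False}
  {n: True, t: True, j: False}


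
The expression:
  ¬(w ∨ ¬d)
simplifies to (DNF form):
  d ∧ ¬w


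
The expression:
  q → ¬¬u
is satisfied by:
  {u: True, q: False}
  {q: False, u: False}
  {q: True, u: True}


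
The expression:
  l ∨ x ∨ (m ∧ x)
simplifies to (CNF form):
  l ∨ x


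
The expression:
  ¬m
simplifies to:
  ¬m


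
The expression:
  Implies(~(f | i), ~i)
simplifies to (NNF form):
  True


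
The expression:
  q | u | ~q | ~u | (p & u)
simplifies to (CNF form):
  True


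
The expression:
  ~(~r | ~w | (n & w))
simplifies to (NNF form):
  r & w & ~n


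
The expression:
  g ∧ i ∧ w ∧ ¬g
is never true.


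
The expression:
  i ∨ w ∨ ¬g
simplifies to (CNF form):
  i ∨ w ∨ ¬g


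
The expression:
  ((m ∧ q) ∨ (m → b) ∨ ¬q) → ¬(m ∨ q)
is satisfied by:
  {q: False, m: False}


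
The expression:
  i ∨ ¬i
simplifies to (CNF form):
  True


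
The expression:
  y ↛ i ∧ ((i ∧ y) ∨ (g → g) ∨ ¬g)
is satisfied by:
  {y: True, i: False}


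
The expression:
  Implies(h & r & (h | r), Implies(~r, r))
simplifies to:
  True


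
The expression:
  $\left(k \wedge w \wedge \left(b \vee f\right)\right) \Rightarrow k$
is always true.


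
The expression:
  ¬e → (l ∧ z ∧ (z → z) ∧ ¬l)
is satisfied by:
  {e: True}


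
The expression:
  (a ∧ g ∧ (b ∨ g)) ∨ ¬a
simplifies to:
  g ∨ ¬a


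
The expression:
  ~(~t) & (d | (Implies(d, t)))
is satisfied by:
  {t: True}


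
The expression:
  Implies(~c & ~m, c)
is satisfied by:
  {c: True, m: True}
  {c: True, m: False}
  {m: True, c: False}


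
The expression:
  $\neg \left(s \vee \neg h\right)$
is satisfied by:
  {h: True, s: False}


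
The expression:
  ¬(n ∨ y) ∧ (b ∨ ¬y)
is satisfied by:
  {n: False, y: False}


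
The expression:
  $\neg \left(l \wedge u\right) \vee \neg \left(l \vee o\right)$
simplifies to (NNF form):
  $\neg l \vee \neg u$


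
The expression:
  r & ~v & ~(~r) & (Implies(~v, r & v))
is never true.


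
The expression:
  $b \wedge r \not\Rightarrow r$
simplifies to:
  $\text{False}$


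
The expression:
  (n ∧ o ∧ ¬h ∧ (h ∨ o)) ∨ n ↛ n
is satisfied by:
  {o: True, n: True, h: False}


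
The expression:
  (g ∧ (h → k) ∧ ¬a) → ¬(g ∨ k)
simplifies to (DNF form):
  a ∨ (h ∧ ¬k) ∨ ¬g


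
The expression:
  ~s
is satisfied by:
  {s: False}


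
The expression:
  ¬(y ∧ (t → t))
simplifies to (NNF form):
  ¬y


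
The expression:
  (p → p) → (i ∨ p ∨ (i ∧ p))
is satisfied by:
  {i: True, p: True}
  {i: True, p: False}
  {p: True, i: False}


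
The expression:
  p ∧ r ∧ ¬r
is never true.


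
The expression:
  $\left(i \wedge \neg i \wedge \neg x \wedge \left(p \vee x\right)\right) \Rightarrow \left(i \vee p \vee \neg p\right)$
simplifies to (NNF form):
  $\text{True}$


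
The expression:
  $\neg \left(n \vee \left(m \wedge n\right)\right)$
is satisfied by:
  {n: False}


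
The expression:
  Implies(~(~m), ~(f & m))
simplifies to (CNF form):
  ~f | ~m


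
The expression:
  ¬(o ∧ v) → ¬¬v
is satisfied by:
  {v: True}


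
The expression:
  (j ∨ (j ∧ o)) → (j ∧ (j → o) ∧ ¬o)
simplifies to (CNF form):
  ¬j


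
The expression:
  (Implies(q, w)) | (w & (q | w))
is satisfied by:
  {w: True, q: False}
  {q: False, w: False}
  {q: True, w: True}


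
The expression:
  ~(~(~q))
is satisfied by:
  {q: False}


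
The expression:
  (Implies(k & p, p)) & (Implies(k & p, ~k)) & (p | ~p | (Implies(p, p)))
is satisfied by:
  {p: False, k: False}
  {k: True, p: False}
  {p: True, k: False}


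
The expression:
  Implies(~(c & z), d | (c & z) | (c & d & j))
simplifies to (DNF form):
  d | (c & z)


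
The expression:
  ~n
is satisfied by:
  {n: False}


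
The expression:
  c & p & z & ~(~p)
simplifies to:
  c & p & z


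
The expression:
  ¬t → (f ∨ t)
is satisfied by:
  {t: True, f: True}
  {t: True, f: False}
  {f: True, t: False}


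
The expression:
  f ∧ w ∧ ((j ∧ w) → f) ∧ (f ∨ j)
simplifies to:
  f ∧ w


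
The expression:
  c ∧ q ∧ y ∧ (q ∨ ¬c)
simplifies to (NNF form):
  c ∧ q ∧ y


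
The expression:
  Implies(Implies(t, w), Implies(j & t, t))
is always true.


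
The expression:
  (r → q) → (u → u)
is always true.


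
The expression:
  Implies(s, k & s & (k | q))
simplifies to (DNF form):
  k | ~s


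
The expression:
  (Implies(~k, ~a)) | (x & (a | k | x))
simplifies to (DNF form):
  k | x | ~a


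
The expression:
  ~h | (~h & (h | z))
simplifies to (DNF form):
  ~h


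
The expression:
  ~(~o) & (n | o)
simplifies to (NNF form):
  o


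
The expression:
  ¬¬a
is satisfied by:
  {a: True}


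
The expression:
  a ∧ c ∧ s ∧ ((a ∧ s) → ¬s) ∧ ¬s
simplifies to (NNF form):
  False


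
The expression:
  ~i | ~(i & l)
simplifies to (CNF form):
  ~i | ~l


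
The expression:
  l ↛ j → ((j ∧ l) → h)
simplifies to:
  True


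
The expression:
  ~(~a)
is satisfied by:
  {a: True}


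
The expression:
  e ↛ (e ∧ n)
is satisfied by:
  {e: True, n: False}


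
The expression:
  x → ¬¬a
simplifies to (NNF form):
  a ∨ ¬x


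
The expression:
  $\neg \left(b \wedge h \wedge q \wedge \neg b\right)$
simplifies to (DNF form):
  $\text{True}$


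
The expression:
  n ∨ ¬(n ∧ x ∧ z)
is always true.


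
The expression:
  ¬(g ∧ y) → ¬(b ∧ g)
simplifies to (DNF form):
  y ∨ ¬b ∨ ¬g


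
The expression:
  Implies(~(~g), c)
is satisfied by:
  {c: True, g: False}
  {g: False, c: False}
  {g: True, c: True}


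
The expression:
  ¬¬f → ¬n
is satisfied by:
  {n: False, f: False}
  {f: True, n: False}
  {n: True, f: False}


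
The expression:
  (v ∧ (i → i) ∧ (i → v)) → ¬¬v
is always true.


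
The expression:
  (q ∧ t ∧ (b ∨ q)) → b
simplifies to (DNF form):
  b ∨ ¬q ∨ ¬t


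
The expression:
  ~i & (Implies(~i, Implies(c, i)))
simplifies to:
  ~c & ~i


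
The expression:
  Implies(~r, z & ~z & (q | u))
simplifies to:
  r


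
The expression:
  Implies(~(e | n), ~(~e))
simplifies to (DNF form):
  e | n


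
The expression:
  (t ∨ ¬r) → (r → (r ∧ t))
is always true.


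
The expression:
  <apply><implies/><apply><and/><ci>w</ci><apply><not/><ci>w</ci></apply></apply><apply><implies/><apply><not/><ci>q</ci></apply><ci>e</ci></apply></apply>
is always true.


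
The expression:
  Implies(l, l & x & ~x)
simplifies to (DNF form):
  ~l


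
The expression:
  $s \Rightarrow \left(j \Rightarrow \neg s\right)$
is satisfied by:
  {s: False, j: False}
  {j: True, s: False}
  {s: True, j: False}


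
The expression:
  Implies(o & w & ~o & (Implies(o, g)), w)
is always true.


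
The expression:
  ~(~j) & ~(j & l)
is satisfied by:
  {j: True, l: False}


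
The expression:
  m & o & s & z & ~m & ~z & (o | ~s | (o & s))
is never true.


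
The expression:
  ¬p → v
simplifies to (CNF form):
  p ∨ v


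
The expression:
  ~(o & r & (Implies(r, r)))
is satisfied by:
  {o: False, r: False}
  {r: True, o: False}
  {o: True, r: False}


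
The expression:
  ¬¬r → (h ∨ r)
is always true.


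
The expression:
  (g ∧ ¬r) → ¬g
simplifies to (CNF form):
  r ∨ ¬g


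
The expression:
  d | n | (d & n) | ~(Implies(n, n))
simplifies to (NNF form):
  d | n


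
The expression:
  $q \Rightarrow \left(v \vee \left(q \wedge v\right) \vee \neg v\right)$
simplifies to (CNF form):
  $\text{True}$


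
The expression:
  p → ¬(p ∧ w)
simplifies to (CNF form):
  ¬p ∨ ¬w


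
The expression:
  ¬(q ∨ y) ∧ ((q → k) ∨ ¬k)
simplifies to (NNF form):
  ¬q ∧ ¬y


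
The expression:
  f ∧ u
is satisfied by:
  {u: True, f: True}


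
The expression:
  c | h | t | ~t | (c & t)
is always true.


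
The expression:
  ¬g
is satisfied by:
  {g: False}


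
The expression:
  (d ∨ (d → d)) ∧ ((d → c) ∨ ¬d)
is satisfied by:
  {c: True, d: False}
  {d: False, c: False}
  {d: True, c: True}


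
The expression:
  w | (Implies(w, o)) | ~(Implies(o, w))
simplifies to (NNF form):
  True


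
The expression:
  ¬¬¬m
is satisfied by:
  {m: False}


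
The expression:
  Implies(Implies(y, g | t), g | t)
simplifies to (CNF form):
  g | t | y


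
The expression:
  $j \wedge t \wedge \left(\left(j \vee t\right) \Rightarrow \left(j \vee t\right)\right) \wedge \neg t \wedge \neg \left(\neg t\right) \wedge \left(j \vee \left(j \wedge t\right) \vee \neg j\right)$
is never true.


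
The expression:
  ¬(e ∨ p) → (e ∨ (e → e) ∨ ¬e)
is always true.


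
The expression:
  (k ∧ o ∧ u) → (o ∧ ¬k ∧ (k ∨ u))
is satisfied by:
  {u: False, k: False, o: False}
  {o: True, u: False, k: False}
  {k: True, u: False, o: False}
  {o: True, k: True, u: False}
  {u: True, o: False, k: False}
  {o: True, u: True, k: False}
  {k: True, u: True, o: False}


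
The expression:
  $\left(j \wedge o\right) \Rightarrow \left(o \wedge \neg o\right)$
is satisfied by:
  {o: False, j: False}
  {j: True, o: False}
  {o: True, j: False}


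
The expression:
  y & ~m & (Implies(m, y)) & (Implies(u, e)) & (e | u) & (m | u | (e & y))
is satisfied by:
  {e: True, y: True, m: False}


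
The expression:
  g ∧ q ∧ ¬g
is never true.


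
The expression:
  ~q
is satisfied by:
  {q: False}


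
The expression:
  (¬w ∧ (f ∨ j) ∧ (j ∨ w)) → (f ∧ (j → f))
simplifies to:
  f ∨ w ∨ ¬j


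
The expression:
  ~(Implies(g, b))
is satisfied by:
  {g: True, b: False}


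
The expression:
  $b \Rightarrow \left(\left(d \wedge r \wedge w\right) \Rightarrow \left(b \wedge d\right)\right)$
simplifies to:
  $\text{True}$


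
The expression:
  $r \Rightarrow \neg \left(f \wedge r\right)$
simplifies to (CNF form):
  $\neg f \vee \neg r$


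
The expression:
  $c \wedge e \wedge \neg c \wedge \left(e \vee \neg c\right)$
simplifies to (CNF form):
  $\text{False}$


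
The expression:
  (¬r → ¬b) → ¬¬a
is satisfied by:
  {a: True, b: True, r: False}
  {a: True, r: False, b: False}
  {a: True, b: True, r: True}
  {a: True, r: True, b: False}
  {b: True, r: False, a: False}


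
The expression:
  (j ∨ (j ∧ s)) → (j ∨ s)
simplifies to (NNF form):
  True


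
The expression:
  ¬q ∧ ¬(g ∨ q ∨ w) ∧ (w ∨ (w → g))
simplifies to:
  ¬g ∧ ¬q ∧ ¬w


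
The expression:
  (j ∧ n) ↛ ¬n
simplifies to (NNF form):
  j ∧ n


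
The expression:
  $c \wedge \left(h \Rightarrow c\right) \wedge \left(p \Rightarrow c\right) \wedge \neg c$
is never true.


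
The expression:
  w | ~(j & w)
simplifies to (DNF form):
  True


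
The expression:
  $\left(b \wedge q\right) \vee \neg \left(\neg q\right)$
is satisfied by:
  {q: True}


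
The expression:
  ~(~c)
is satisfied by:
  {c: True}


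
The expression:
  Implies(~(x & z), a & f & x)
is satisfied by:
  {z: True, f: True, a: True, x: True}
  {z: True, f: True, x: True, a: False}
  {z: True, a: True, x: True, f: False}
  {z: True, x: True, a: False, f: False}
  {f: True, a: True, x: True, z: False}


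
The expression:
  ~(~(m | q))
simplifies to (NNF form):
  m | q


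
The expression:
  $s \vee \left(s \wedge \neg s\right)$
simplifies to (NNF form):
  $s$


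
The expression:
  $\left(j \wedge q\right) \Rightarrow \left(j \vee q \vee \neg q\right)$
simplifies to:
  $\text{True}$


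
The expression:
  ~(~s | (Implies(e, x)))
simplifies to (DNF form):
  e & s & ~x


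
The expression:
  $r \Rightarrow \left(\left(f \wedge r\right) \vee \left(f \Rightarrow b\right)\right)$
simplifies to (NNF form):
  $\text{True}$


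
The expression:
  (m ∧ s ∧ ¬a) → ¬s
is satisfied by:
  {a: True, s: False, m: False}
  {s: False, m: False, a: False}
  {a: True, m: True, s: False}
  {m: True, s: False, a: False}
  {a: True, s: True, m: False}
  {s: True, a: False, m: False}
  {a: True, m: True, s: True}


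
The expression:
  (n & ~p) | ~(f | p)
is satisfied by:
  {n: True, p: False, f: False}
  {p: False, f: False, n: False}
  {f: True, n: True, p: False}


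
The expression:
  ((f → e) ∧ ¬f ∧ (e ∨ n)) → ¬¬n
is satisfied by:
  {n: True, f: True, e: False}
  {n: True, f: False, e: False}
  {f: True, n: False, e: False}
  {n: False, f: False, e: False}
  {n: True, e: True, f: True}
  {n: True, e: True, f: False}
  {e: True, f: True, n: False}


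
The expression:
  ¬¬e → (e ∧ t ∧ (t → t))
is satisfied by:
  {t: True, e: False}
  {e: False, t: False}
  {e: True, t: True}


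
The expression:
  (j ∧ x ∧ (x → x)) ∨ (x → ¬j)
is always true.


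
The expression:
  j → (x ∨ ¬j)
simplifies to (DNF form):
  x ∨ ¬j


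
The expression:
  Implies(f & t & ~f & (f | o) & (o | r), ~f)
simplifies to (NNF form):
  True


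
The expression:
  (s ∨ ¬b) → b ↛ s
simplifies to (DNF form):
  b ∧ ¬s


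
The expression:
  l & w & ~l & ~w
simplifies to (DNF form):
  False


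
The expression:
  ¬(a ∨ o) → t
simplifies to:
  a ∨ o ∨ t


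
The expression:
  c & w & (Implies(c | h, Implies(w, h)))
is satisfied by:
  {h: True, c: True, w: True}


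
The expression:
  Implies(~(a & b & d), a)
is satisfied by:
  {a: True}


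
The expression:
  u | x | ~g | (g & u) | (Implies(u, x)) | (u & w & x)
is always true.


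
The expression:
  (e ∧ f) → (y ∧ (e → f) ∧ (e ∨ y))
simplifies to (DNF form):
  y ∨ ¬e ∨ ¬f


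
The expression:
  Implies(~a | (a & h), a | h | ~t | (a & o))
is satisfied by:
  {a: True, h: True, t: False}
  {a: True, h: False, t: False}
  {h: True, a: False, t: False}
  {a: False, h: False, t: False}
  {a: True, t: True, h: True}
  {a: True, t: True, h: False}
  {t: True, h: True, a: False}


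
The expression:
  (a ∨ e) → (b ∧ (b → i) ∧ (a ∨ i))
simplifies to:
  (b ∨ ¬a) ∧ (b ∨ ¬e) ∧ (i ∨ ¬a) ∧ (i ∨ ¬e)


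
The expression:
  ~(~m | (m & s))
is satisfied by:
  {m: True, s: False}


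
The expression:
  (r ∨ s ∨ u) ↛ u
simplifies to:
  ¬u ∧ (r ∨ s)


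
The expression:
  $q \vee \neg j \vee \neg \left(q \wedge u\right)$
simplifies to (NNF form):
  $\text{True}$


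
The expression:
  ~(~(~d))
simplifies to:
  ~d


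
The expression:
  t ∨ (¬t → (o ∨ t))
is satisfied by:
  {t: True, o: True}
  {t: True, o: False}
  {o: True, t: False}


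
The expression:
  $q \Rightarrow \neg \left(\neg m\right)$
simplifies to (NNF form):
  $m \vee \neg q$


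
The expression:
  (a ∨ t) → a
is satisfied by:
  {a: True, t: False}
  {t: False, a: False}
  {t: True, a: True}


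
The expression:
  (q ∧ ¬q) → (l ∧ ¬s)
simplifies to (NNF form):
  True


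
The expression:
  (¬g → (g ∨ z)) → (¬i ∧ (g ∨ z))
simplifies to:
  (¬g ∧ ¬z) ∨ ¬i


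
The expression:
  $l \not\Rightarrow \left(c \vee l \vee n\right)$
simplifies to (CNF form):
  $\text{False}$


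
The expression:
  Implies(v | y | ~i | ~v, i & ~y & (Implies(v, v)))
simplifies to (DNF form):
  i & ~y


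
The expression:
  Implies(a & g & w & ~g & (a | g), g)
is always true.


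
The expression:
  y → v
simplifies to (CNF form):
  v ∨ ¬y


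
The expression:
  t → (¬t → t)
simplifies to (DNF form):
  True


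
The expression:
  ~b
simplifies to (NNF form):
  ~b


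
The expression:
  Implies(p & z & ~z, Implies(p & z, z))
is always true.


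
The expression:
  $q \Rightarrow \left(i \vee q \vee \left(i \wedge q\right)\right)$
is always true.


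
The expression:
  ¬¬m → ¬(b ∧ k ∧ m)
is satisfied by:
  {k: False, m: False, b: False}
  {b: True, k: False, m: False}
  {m: True, k: False, b: False}
  {b: True, m: True, k: False}
  {k: True, b: False, m: False}
  {b: True, k: True, m: False}
  {m: True, k: True, b: False}


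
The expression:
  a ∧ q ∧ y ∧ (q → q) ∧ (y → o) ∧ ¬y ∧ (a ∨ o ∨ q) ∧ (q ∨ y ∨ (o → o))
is never true.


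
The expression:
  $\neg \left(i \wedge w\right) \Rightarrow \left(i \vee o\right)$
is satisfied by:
  {i: True, o: True}
  {i: True, o: False}
  {o: True, i: False}


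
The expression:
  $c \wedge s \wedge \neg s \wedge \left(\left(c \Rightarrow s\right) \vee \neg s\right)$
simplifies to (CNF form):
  $\text{False}$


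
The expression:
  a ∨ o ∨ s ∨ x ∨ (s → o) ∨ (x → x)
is always true.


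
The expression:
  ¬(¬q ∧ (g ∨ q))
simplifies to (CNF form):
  q ∨ ¬g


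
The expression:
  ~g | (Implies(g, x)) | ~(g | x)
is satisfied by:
  {x: True, g: False}
  {g: False, x: False}
  {g: True, x: True}


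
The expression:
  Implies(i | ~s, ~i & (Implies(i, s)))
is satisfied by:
  {i: False}


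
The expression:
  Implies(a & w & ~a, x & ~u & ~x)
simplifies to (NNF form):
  True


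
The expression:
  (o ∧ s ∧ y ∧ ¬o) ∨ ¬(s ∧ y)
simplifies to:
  ¬s ∨ ¬y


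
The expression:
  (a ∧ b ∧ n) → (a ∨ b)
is always true.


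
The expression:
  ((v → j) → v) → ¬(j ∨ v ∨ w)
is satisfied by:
  {v: False}


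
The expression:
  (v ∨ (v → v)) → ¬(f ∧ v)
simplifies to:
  ¬f ∨ ¬v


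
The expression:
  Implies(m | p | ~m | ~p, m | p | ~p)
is always true.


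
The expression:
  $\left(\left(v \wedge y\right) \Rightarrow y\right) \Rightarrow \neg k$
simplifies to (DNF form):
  $\neg k$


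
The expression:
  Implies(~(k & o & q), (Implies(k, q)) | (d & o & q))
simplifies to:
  q | ~k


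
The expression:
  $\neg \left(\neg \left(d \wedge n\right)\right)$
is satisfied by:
  {d: True, n: True}


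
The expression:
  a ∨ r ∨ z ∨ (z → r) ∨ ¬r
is always true.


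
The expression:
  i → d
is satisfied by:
  {d: True, i: False}
  {i: False, d: False}
  {i: True, d: True}


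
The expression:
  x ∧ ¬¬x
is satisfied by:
  {x: True}


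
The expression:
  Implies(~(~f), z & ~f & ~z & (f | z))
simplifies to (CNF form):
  ~f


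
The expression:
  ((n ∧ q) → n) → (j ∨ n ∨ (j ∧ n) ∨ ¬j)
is always true.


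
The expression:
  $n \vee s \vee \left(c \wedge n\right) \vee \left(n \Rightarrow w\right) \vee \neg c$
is always true.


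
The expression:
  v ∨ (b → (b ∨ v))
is always true.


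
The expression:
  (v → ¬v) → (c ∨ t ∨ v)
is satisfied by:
  {c: True, t: True, v: True}
  {c: True, t: True, v: False}
  {c: True, v: True, t: False}
  {c: True, v: False, t: False}
  {t: True, v: True, c: False}
  {t: True, v: False, c: False}
  {v: True, t: False, c: False}


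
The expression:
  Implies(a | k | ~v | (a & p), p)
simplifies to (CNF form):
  (p | v) & (p | ~a) & (p | ~k)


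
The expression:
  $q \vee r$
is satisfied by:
  {r: True, q: True}
  {r: True, q: False}
  {q: True, r: False}


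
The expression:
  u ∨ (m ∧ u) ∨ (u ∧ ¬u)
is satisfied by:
  {u: True}


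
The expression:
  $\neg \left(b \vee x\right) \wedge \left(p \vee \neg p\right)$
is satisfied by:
  {x: False, b: False}


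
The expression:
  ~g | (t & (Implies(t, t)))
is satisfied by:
  {t: True, g: False}
  {g: False, t: False}
  {g: True, t: True}


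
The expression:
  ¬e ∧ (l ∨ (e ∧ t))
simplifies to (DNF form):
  l ∧ ¬e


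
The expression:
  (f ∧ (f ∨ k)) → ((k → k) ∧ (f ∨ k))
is always true.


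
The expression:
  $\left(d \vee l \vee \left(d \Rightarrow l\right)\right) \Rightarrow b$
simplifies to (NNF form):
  $b$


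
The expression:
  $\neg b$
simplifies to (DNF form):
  $\neg b$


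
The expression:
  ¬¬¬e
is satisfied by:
  {e: False}


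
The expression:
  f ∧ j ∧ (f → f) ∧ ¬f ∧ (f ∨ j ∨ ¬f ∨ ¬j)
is never true.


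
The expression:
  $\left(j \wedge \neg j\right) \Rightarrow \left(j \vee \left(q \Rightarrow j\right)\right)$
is always true.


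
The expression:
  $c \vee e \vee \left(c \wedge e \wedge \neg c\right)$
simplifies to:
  $c \vee e$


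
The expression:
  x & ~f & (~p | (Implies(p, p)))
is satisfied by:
  {x: True, f: False}


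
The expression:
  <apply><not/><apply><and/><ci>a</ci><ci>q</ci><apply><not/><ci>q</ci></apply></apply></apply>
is always true.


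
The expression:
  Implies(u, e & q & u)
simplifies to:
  ~u | (e & q)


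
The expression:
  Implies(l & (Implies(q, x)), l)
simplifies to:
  True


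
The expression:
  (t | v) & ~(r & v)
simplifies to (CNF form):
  (t | v) & (t | ~r) & (v | ~v) & (~r | ~v)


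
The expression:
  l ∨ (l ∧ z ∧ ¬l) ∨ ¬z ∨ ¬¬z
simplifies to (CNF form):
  True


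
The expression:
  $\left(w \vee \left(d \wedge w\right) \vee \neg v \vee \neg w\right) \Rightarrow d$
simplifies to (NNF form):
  $d$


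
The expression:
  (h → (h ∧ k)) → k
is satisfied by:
  {k: True, h: True}
  {k: True, h: False}
  {h: True, k: False}


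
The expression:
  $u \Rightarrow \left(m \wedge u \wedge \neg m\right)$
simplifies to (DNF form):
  $\neg u$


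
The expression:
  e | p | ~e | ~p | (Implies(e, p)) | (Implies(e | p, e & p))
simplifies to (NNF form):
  True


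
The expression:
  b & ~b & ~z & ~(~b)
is never true.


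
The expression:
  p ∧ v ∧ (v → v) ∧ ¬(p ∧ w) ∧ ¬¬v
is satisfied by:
  {p: True, v: True, w: False}


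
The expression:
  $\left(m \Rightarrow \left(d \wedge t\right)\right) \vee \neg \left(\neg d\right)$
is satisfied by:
  {d: True, m: False}
  {m: False, d: False}
  {m: True, d: True}


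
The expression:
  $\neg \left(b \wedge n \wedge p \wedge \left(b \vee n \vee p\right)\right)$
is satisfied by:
  {p: False, n: False, b: False}
  {b: True, p: False, n: False}
  {n: True, p: False, b: False}
  {b: True, n: True, p: False}
  {p: True, b: False, n: False}
  {b: True, p: True, n: False}
  {n: True, p: True, b: False}


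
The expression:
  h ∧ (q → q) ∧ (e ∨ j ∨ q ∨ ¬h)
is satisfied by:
  {q: True, e: True, j: True, h: True}
  {q: True, e: True, h: True, j: False}
  {q: True, j: True, h: True, e: False}
  {q: True, h: True, j: False, e: False}
  {e: True, h: True, j: True, q: False}
  {e: True, h: True, j: False, q: False}
  {h: True, j: True, e: False, q: False}


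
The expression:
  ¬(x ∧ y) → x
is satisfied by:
  {x: True}


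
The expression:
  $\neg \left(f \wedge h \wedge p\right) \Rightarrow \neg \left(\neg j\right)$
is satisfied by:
  {j: True, f: True, h: True, p: True}
  {j: True, f: True, h: True, p: False}
  {j: True, f: True, p: True, h: False}
  {j: True, f: True, p: False, h: False}
  {j: True, h: True, p: True, f: False}
  {j: True, h: True, p: False, f: False}
  {j: True, h: False, p: True, f: False}
  {j: True, h: False, p: False, f: False}
  {f: True, h: True, p: True, j: False}


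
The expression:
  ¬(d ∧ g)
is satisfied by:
  {g: False, d: False}
  {d: True, g: False}
  {g: True, d: False}


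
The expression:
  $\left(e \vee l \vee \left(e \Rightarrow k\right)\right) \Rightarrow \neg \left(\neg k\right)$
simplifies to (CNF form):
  $k$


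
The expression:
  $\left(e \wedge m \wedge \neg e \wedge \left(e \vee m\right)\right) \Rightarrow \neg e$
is always true.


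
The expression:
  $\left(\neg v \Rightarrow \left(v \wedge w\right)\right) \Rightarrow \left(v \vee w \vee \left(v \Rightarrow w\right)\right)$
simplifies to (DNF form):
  $\text{True}$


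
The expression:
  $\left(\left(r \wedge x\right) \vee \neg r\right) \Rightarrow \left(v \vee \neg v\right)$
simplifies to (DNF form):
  $\text{True}$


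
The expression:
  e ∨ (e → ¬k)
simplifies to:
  True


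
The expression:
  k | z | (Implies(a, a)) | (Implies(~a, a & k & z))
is always true.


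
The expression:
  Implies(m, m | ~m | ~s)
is always true.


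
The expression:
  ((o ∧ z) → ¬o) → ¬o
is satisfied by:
  {z: True, o: False}
  {o: False, z: False}
  {o: True, z: True}


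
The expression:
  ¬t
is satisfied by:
  {t: False}


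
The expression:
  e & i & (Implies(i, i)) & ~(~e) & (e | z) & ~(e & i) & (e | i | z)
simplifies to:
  False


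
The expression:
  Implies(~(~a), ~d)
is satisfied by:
  {d: False, a: False}
  {a: True, d: False}
  {d: True, a: False}


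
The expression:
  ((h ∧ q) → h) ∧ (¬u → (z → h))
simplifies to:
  h ∨ u ∨ ¬z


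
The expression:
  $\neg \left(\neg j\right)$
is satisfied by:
  {j: True}


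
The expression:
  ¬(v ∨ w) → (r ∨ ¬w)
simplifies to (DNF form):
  True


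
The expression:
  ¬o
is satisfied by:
  {o: False}


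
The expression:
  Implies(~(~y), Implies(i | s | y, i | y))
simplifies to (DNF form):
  True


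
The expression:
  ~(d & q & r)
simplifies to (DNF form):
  ~d | ~q | ~r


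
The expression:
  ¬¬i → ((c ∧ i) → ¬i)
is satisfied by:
  {c: False, i: False}
  {i: True, c: False}
  {c: True, i: False}


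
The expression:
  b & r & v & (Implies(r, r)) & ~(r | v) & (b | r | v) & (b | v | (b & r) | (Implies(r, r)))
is never true.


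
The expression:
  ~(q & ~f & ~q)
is always true.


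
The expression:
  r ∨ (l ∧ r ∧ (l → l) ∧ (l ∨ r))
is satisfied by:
  {r: True}


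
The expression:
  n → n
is always true.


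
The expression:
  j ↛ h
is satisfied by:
  {j: True, h: False}


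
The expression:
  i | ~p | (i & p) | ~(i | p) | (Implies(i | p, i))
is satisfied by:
  {i: True, p: False}
  {p: False, i: False}
  {p: True, i: True}


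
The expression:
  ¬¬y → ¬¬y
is always true.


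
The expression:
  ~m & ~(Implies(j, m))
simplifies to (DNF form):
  j & ~m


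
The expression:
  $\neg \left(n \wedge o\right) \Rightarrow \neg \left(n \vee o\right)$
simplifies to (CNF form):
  $\left(n \vee \neg n\right) \wedge \left(n \vee \neg o\right) \wedge \left(o \vee \neg n\right) \wedge \left(o \vee \neg o\right)$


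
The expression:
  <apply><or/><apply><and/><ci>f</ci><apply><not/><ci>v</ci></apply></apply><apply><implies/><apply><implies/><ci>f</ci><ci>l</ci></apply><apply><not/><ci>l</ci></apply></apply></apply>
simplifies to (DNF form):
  <apply><or/><apply><not/><ci>l</ci></apply><apply><and/><ci>f</ci><apply><not/><ci>v</ci></apply></apply></apply>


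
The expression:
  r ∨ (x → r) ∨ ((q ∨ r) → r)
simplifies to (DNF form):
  r ∨ ¬q ∨ ¬x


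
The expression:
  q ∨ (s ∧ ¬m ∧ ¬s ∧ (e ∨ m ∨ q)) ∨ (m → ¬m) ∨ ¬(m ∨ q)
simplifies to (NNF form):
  q ∨ ¬m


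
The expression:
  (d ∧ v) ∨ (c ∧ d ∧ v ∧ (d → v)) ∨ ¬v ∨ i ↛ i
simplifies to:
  d ∨ ¬v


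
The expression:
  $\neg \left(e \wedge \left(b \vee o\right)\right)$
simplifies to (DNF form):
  $\left(\neg b \wedge \neg o\right) \vee \neg e$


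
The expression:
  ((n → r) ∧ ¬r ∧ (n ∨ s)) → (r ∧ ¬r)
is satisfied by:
  {r: True, n: True, s: False}
  {r: True, s: False, n: False}
  {n: True, s: False, r: False}
  {n: False, s: False, r: False}
  {r: True, n: True, s: True}
  {r: True, s: True, n: False}
  {n: True, s: True, r: False}


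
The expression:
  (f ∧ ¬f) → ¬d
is always true.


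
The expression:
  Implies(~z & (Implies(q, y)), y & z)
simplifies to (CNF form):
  (q | z) & (z | ~y)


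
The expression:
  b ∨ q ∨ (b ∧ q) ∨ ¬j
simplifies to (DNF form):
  b ∨ q ∨ ¬j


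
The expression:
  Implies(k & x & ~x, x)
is always true.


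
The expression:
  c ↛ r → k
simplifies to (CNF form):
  k ∨ r ∨ ¬c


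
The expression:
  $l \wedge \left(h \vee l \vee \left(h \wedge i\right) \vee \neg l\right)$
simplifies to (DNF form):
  $l$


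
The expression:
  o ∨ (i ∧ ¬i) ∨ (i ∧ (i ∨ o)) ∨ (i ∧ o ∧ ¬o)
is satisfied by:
  {i: True, o: True}
  {i: True, o: False}
  {o: True, i: False}


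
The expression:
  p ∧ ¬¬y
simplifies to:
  p ∧ y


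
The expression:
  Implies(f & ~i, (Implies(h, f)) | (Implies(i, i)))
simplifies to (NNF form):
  True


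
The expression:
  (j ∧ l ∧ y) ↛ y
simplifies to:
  False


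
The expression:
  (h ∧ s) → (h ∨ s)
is always true.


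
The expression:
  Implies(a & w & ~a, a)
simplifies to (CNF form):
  True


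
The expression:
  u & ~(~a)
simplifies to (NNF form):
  a & u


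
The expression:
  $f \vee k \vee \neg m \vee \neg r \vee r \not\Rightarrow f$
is always true.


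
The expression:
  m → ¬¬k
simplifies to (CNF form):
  k ∨ ¬m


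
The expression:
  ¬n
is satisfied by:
  {n: False}


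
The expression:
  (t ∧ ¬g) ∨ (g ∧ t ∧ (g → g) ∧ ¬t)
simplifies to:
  t ∧ ¬g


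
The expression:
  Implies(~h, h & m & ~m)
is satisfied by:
  {h: True}


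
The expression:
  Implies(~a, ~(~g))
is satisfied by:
  {a: True, g: True}
  {a: True, g: False}
  {g: True, a: False}


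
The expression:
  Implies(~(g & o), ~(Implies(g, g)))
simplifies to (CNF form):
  g & o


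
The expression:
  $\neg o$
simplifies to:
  $\neg o$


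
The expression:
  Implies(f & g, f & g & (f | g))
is always true.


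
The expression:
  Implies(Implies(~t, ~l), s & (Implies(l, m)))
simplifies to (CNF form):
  (l | s) & (s | ~t) & (l | m | s) & (l | m | ~l) & (l | s | ~l) & (m | s | ~t) & (m | ~l | ~t) & (s | ~l | ~t)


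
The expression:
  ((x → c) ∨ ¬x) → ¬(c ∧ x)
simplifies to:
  ¬c ∨ ¬x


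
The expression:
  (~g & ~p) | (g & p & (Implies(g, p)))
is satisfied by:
  {p: False, g: False}
  {g: True, p: True}


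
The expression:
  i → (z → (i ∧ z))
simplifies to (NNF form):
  True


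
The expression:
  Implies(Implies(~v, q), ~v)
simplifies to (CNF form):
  ~v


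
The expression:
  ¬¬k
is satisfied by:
  {k: True}


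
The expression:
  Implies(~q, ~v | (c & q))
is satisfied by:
  {q: True, v: False}
  {v: False, q: False}
  {v: True, q: True}


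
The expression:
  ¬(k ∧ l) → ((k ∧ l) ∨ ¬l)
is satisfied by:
  {k: True, l: False}
  {l: False, k: False}
  {l: True, k: True}


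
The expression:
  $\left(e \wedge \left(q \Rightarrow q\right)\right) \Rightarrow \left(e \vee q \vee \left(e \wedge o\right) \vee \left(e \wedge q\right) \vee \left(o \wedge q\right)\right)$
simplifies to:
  $\text{True}$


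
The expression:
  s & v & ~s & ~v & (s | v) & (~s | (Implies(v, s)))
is never true.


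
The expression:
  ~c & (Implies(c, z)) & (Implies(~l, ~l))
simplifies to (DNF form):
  ~c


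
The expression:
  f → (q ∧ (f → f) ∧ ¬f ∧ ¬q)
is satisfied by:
  {f: False}


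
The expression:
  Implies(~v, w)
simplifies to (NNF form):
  v | w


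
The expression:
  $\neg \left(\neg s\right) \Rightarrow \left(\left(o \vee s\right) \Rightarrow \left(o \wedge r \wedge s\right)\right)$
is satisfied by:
  {r: True, o: True, s: False}
  {r: True, o: False, s: False}
  {o: True, r: False, s: False}
  {r: False, o: False, s: False}
  {r: True, s: True, o: True}


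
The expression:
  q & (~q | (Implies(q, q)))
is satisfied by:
  {q: True}


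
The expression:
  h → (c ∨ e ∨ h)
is always true.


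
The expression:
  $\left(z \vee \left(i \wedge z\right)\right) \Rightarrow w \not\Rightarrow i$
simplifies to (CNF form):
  $\left(w \vee \neg z\right) \wedge \left(\neg i \vee \neg z\right)$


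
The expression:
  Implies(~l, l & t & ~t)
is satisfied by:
  {l: True}


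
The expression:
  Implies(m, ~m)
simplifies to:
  ~m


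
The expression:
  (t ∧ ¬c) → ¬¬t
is always true.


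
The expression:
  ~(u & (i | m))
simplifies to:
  ~u | (~i & ~m)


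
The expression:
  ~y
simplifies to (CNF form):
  ~y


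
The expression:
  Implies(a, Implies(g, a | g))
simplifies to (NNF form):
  True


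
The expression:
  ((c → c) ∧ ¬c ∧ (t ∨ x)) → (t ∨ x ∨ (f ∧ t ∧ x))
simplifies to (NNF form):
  True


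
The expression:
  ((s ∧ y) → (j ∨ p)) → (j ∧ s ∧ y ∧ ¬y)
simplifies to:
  s ∧ y ∧ ¬j ∧ ¬p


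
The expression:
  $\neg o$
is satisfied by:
  {o: False}


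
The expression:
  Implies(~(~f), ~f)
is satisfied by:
  {f: False}


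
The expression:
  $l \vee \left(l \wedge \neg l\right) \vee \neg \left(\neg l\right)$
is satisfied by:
  {l: True}


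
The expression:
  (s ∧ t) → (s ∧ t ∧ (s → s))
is always true.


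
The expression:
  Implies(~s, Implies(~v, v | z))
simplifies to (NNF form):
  s | v | z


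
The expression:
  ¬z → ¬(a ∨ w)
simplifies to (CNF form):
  (z ∨ ¬a) ∧ (z ∨ ¬w)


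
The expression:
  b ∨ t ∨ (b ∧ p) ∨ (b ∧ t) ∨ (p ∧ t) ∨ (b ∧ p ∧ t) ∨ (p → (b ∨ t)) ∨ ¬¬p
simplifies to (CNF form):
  True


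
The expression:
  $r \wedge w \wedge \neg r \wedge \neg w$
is never true.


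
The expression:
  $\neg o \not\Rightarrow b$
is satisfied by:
  {o: False, b: False}


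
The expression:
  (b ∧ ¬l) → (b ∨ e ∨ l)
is always true.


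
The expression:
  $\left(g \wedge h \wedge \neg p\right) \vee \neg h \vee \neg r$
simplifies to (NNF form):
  $\left(g \wedge \neg p\right) \vee \neg h \vee \neg r$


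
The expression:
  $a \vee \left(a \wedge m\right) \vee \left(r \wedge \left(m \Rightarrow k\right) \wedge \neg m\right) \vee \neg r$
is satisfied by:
  {a: True, m: False, r: False}
  {m: False, r: False, a: False}
  {r: True, a: True, m: False}
  {r: True, m: False, a: False}
  {a: True, m: True, r: False}
  {m: True, a: False, r: False}
  {r: True, m: True, a: True}


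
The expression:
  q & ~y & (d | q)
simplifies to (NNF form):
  q & ~y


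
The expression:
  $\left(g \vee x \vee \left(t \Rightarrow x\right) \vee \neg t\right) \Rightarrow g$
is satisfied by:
  {g: True, t: True, x: False}
  {g: True, t: False, x: False}
  {x: True, g: True, t: True}
  {x: True, g: True, t: False}
  {t: True, x: False, g: False}


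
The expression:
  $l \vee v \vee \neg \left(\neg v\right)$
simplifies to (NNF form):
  $l \vee v$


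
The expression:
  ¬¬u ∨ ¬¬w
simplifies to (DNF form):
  u ∨ w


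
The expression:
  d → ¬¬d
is always true.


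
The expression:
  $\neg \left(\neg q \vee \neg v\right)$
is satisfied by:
  {q: True, v: True}


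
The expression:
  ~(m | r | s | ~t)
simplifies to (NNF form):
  t & ~m & ~r & ~s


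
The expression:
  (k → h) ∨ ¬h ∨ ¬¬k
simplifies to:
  True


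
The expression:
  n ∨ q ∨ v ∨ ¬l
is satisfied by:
  {n: True, q: True, v: True, l: False}
  {n: True, q: True, l: False, v: False}
  {n: True, v: True, l: False, q: False}
  {n: True, l: False, v: False, q: False}
  {q: True, v: True, l: False, n: False}
  {q: True, l: False, v: False, n: False}
  {v: True, q: False, l: False, n: False}
  {q: False, l: False, v: False, n: False}
  {q: True, n: True, l: True, v: True}
  {q: True, n: True, l: True, v: False}
  {n: True, l: True, v: True, q: False}
  {n: True, l: True, q: False, v: False}
  {v: True, l: True, q: True, n: False}
  {l: True, q: True, n: False, v: False}
  {l: True, v: True, n: False, q: False}


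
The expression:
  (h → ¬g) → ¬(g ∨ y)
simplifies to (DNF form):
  (g ∧ h) ∨ (¬g ∧ ¬y)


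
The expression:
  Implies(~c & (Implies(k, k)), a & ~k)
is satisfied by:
  {c: True, a: True, k: False}
  {c: True, a: False, k: False}
  {c: True, k: True, a: True}
  {c: True, k: True, a: False}
  {a: True, k: False, c: False}


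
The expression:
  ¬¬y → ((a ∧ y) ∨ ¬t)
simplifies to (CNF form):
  a ∨ ¬t ∨ ¬y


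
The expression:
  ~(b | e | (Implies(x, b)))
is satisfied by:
  {x: True, e: False, b: False}


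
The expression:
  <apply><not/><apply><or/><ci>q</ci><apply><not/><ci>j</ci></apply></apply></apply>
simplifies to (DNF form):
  <apply><and/><ci>j</ci><apply><not/><ci>q</ci></apply></apply>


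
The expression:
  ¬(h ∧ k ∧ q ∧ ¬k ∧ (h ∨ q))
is always true.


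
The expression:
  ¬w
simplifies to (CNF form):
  ¬w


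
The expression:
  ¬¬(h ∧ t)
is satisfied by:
  {t: True, h: True}


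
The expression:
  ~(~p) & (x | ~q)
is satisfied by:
  {p: True, x: True, q: False}
  {p: True, q: False, x: False}
  {p: True, x: True, q: True}


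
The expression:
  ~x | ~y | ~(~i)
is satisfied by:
  {i: True, y: False, x: False}
  {y: False, x: False, i: False}
  {i: True, x: True, y: False}
  {x: True, y: False, i: False}
  {i: True, y: True, x: False}
  {y: True, i: False, x: False}
  {i: True, x: True, y: True}


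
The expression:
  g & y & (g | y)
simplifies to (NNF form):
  g & y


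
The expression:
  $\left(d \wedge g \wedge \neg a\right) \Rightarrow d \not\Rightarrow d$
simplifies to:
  $a \vee \neg d \vee \neg g$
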